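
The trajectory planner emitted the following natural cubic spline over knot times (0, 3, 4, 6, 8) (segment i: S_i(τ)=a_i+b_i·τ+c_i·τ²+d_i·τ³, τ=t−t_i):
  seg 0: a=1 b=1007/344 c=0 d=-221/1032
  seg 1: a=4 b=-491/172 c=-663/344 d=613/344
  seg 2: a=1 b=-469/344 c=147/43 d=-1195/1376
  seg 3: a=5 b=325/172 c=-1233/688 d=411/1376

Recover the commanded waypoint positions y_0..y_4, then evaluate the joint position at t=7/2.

y_0=1 y_1=4 y_2=1 y_3=5 y_4=4
S(7/2) = 6367/2752

y_0 = S_0(0) = a_0 = 1
y_1 = S_1(0) = a_1 = 4
y_2 = S_2(0) = a_2 = 1
y_3 = S_3(0) = a_3 = 5
y_4 = S_3(2) = 4
t_q=7/2 is in segment 1 (τ=1/2); S_1(τ)=6367/2752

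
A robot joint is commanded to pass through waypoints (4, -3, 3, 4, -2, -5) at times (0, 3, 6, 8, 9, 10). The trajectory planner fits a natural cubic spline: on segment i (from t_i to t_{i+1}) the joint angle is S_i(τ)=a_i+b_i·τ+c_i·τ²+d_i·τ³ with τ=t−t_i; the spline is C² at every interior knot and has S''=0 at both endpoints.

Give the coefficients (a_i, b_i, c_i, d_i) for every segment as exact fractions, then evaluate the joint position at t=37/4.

  seg 0: a=4 b=-16159/4722 c=0 d=5141/42498
  seg 1: a=-3 b=-368/2361 c=5141/4722 d=-5243/42498
  seg 2: a=3 b=14381/4722 c=-17/787 d=-1477/2361
  seg 3: a=4 b=-21475/4722 c=-2971/787 d=10969/4722
  seg 4: a=-2 b=-12110/2361 c=5027/1574 d=-5027/4722
S(37/4) = -312213/100736

Δ: Δ0=-7/3, Δ1=2, Δ2=1/2, Δ3=-6, Δ4=-3
row 1: diag=12, rhs=26; c'=1/4, d'=13/6
row 2: denom=10−3·1/4=37/4; d'=(-9−3·13/6)/(37/4)=-62/37
row 3: denom=6−2·8/37=206/37; d'=(-39−2·-62/37)/(206/37)=-1319/206
row 4: denom=4−1·37/206=787/206; d'=(18−1·-1319/206)/(787/206)=5027/787
back: M4=5027/787
back: M3=-1319/206−37/206·5027/787=-5942/787
back: M2=-62/37−8/37·-5942/787=-34/787
back: M1=13/6−1/4·-34/787=5141/2361
M: M0=0, M1=5141/2361, M2=-34/787, M3=-5942/787, M4=5027/787, M5=0
seg 0: a=4, c=M0/2=0, d=(M1−M0)/(6·3)=5141/42498, b=Δ0−h0·(2M0+M1)/6=-16159/4722
seg 1: a=-3, c=M1/2=5141/4722, d=(M2−M1)/(6·3)=-5243/42498, b=Δ1−h1·(2M1+M2)/6=-368/2361
seg 2: a=3, c=M2/2=-17/787, d=(M3−M2)/(6·2)=-1477/2361, b=Δ2−h2·(2M2+M3)/6=14381/4722
seg 3: a=4, c=M3/2=-2971/787, d=(M4−M3)/(6·1)=10969/4722, b=Δ3−h3·(2M3+M4)/6=-21475/4722
seg 4: a=-2, c=M4/2=5027/1574, d=(M5−M4)/(6·1)=-5027/4722, b=Δ4−h4·(2M4+M5)/6=-12110/2361
t_q=37/4 → seg 4, τ=1/4; S=-2+-12110/2361·τ+5027/1574·τ²+-5027/4722·τ³=-312213/100736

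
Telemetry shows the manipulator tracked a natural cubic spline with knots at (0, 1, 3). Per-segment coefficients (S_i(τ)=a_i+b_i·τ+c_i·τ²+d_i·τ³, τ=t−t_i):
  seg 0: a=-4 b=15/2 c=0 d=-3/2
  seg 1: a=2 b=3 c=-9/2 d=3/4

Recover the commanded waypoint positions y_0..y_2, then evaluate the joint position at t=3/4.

y_0=-4 y_1=2 y_2=-4
S(3/4) = 127/128

y_0 = S_0(0) = a_0 = -4
y_1 = S_1(0) = a_1 = 2
y_2 = S_1(2) = -4
t_q=3/4 is in segment 0 (τ=3/4); S_0(τ)=127/128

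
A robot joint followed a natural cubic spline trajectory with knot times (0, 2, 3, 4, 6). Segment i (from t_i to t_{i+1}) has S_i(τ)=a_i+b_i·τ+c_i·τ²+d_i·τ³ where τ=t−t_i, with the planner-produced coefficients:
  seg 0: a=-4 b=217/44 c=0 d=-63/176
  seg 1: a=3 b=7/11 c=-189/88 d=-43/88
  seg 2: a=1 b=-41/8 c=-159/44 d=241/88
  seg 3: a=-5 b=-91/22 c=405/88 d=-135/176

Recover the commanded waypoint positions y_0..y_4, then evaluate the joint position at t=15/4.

y_0 = S_0(0) = a_0 = -4
y_1 = S_1(0) = a_1 = 3
y_2 = S_2(0) = a_2 = 1
y_3 = S_3(0) = a_3 = -5
y_4 = S_3(2) = -1
t_q=15/4 is in segment 2 (τ=3/4); S_2(τ)=-20957/5632

y_0=-4 y_1=3 y_2=1 y_3=-5 y_4=-1
S(15/4) = -20957/5632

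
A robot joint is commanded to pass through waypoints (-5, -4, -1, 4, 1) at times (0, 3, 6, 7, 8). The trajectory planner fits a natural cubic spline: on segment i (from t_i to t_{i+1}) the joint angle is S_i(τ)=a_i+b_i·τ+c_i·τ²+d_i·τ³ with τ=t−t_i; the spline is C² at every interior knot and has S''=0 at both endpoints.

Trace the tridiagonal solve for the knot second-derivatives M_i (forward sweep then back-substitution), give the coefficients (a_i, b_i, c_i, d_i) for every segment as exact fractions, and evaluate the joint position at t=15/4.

  seg 0: a=-5 b=19/24 c=0 d=-11/216
  seg 1: a=-4 b=-7/12 c=-11/24 d=71/216
  seg 2: a=-1 b=133/24 c=5/2 d=-73/24
  seg 3: a=4 b=17/12 c=-53/8 d=53/24
S(15/4) = -2333/512

Δ: Δ0=1/3, Δ1=1, Δ2=5, Δ3=-3
row 1: diag=12, rhs=4; c'=1/4, d'=1/3
row 2: denom=8−3·1/4=29/4; d'=(24−3·1/3)/(29/4)=92/29
row 3: denom=4−1·4/29=112/29; d'=(-48−1·92/29)/(112/29)=-53/4
back: M3=-53/4
back: M2=92/29−4/29·-53/4=5
back: M1=1/3−1/4·5=-11/12
M: M0=0, M1=-11/12, M2=5, M3=-53/4, M4=0
seg 0: a=-5, c=M0/2=0, d=(M1−M0)/(6·3)=-11/216, b=Δ0−h0·(2M0+M1)/6=19/24
seg 1: a=-4, c=M1/2=-11/24, d=(M2−M1)/(6·3)=71/216, b=Δ1−h1·(2M1+M2)/6=-7/12
seg 2: a=-1, c=M2/2=5/2, d=(M3−M2)/(6·1)=-73/24, b=Δ2−h2·(2M2+M3)/6=133/24
seg 3: a=4, c=M3/2=-53/8, d=(M4−M3)/(6·1)=53/24, b=Δ3−h3·(2M3+M4)/6=17/12
t_q=15/4 → seg 1, τ=3/4; S=-4+-7/12·τ+-11/24·τ²+71/216·τ³=-2333/512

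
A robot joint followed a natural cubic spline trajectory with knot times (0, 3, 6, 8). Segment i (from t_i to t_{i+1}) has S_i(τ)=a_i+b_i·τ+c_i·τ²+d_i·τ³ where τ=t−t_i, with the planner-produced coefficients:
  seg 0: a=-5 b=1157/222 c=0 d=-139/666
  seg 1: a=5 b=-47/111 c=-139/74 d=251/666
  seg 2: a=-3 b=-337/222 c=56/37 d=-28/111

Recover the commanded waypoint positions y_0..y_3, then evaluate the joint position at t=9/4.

y_0 = S_0(0) = a_0 = -5
y_1 = S_1(0) = a_1 = 5
y_2 = S_2(0) = a_2 = -3
y_3 = S_2(2) = -2
t_q=9/4 is in segment 0 (τ=9/4); S_0(τ)=20597/4736

y_0=-5 y_1=5 y_2=-3 y_3=-2
S(9/4) = 20597/4736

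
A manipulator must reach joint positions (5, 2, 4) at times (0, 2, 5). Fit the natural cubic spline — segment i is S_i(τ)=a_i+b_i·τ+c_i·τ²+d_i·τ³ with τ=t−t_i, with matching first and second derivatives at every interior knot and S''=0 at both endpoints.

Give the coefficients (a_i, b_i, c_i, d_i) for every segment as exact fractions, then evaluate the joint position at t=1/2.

Δ: Δ0=-3/2, Δ1=2/3
row 1: diag=10, rhs=13; c'=3/10, d'=13/10
back: M1=13/10
M: M0=0, M1=13/10, M2=0
seg 0: a=5, c=M0/2=0, d=(M1−M0)/(6·2)=13/120, b=Δ0−h0·(2M0+M1)/6=-29/15
seg 1: a=2, c=M1/2=13/20, d=(M2−M1)/(6·3)=-13/180, b=Δ1−h1·(2M1+M2)/6=-19/30
t_q=1/2 → seg 0, τ=1/2; S=5+-29/15·τ+0·τ²+13/120·τ³=259/64

  seg 0: a=5 b=-29/15 c=0 d=13/120
  seg 1: a=2 b=-19/30 c=13/20 d=-13/180
S(1/2) = 259/64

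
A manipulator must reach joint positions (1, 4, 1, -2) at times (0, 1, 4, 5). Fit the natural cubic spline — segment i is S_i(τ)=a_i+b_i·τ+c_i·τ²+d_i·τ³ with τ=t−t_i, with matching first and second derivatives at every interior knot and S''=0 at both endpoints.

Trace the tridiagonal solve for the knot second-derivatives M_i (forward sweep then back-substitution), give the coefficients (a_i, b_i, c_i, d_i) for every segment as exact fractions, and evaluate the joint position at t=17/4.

Δ: Δ0=3, Δ1=-1, Δ2=-3
row 1: diag=8, rhs=-24; c'=3/8, d'=-3
row 2: denom=8−3·3/8=55/8; d'=(-12−3·-3)/(55/8)=-24/55
back: M2=-24/55
back: M1=-3−3/8·-24/55=-156/55
M: M0=0, M1=-156/55, M2=-24/55, M3=0
seg 0: a=1, c=M0/2=0, d=(M1−M0)/(6·1)=-26/55, b=Δ0−h0·(2M0+M1)/6=191/55
seg 1: a=4, c=M1/2=-78/55, d=(M2−M1)/(6·3)=2/15, b=Δ1−h1·(2M1+M2)/6=113/55
seg 2: a=1, c=M2/2=-12/55, d=(M3−M2)/(6·1)=4/55, b=Δ2−h2·(2M2+M3)/6=-157/55
t_q=17/4 → seg 2, τ=1/4; S=1+-157/55·τ+-12/55·τ²+4/55·τ³=241/880

  seg 0: a=1 b=191/55 c=0 d=-26/55
  seg 1: a=4 b=113/55 c=-78/55 d=2/15
  seg 2: a=1 b=-157/55 c=-12/55 d=4/55
S(17/4) = 241/880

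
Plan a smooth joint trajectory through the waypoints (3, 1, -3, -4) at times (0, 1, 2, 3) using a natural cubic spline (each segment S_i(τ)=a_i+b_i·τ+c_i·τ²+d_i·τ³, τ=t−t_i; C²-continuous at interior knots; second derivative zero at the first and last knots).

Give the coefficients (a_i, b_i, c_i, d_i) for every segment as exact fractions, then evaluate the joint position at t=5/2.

Δ: Δ0=-2, Δ1=-4, Δ2=-1
row 1: diag=4, rhs=-12; c'=1/4, d'=-3
row 2: denom=4−1·1/4=15/4; d'=(18−1·-3)/(15/4)=28/5
back: M2=28/5
back: M1=-3−1/4·28/5=-22/5
M: M0=0, M1=-22/5, M2=28/5, M3=0
seg 0: a=3, c=M0/2=0, d=(M1−M0)/(6·1)=-11/15, b=Δ0−h0·(2M0+M1)/6=-19/15
seg 1: a=1, c=M1/2=-11/5, d=(M2−M1)/(6·1)=5/3, b=Δ1−h1·(2M1+M2)/6=-52/15
seg 2: a=-3, c=M2/2=14/5, d=(M3−M2)/(6·1)=-14/15, b=Δ2−h2·(2M2+M3)/6=-43/15
t_q=5/2 → seg 2, τ=1/2; S=-3+-43/15·τ+14/5·τ²+-14/15·τ³=-77/20

  seg 0: a=3 b=-19/15 c=0 d=-11/15
  seg 1: a=1 b=-52/15 c=-11/5 d=5/3
  seg 2: a=-3 b=-43/15 c=14/5 d=-14/15
S(5/2) = -77/20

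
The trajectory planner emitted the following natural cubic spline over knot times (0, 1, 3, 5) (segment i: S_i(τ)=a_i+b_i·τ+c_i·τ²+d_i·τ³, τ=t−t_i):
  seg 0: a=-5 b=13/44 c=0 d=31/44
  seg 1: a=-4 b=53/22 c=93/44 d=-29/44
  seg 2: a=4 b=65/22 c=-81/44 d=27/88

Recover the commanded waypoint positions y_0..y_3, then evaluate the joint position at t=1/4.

y_0=-5 y_1=-4 y_2=4 y_3=5
S(1/4) = -13841/2816

y_0 = S_0(0) = a_0 = -5
y_1 = S_1(0) = a_1 = -4
y_2 = S_2(0) = a_2 = 4
y_3 = S_2(2) = 5
t_q=1/4 is in segment 0 (τ=1/4); S_0(τ)=-13841/2816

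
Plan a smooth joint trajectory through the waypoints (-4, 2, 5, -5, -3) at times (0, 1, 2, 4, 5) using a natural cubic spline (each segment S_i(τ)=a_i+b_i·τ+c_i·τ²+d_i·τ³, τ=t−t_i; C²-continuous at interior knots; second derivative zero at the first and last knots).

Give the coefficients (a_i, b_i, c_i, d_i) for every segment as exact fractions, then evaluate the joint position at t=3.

Δ: Δ0=6, Δ1=3, Δ2=-5, Δ3=2
row 1: diag=4, rhs=-18; c'=1/4, d'=-9/2
row 2: denom=6−1·1/4=23/4; d'=(-48−1·-9/2)/(23/4)=-174/23
row 3: denom=6−2·8/23=122/23; d'=(42−2·-174/23)/(122/23)=657/61
back: M3=657/61
back: M2=-174/23−8/23·657/61=-690/61
back: M1=-9/2−1/4·-690/61=-102/61
M: M0=0, M1=-102/61, M2=-690/61, M3=657/61, M4=0
seg 0: a=-4, c=M0/2=0, d=(M1−M0)/(6·1)=-17/61, b=Δ0−h0·(2M0+M1)/6=383/61
seg 1: a=2, c=M1/2=-51/61, d=(M2−M1)/(6·1)=-98/61, b=Δ1−h1·(2M1+M2)/6=332/61
seg 2: a=5, c=M2/2=-345/61, d=(M3−M2)/(6·2)=449/244, b=Δ2−h2·(2M2+M3)/6=-64/61
seg 3: a=-5, c=M3/2=657/122, d=(M4−M3)/(6·1)=-219/122, b=Δ3−h3·(2M3+M4)/6=-97/61
t_q=3 → seg 2, τ=1; S=5+-64/61·τ+-345/61·τ²+449/244·τ³=33/244

  seg 0: a=-4 b=383/61 c=0 d=-17/61
  seg 1: a=2 b=332/61 c=-51/61 d=-98/61
  seg 2: a=5 b=-64/61 c=-345/61 d=449/244
  seg 3: a=-5 b=-97/61 c=657/122 d=-219/122
S(3) = 33/244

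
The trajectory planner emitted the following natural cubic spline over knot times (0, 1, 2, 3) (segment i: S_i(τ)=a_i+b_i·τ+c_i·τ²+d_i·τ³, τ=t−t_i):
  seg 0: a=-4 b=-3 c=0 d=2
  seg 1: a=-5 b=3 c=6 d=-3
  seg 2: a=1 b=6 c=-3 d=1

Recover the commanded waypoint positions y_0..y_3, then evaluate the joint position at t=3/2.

y_0=-4 y_1=-5 y_2=1 y_3=5
S(3/2) = -19/8

y_0 = S_0(0) = a_0 = -4
y_1 = S_1(0) = a_1 = -5
y_2 = S_2(0) = a_2 = 1
y_3 = S_2(1) = 5
t_q=3/2 is in segment 1 (τ=1/2); S_1(τ)=-19/8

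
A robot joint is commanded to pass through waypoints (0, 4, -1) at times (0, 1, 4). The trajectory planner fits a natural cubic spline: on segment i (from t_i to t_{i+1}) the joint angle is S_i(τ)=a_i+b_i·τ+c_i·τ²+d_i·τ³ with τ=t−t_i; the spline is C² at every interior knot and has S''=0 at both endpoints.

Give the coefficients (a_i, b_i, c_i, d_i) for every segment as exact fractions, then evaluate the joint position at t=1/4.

  seg 0: a=0 b=113/24 c=0 d=-17/24
  seg 1: a=4 b=31/12 c=-17/8 d=17/72
S(1/4) = 597/512

Δ: Δ0=4, Δ1=-5/3
row 1: diag=8, rhs=-34; c'=3/8, d'=-17/4
back: M1=-17/4
M: M0=0, M1=-17/4, M2=0
seg 0: a=0, c=M0/2=0, d=(M1−M0)/(6·1)=-17/24, b=Δ0−h0·(2M0+M1)/6=113/24
seg 1: a=4, c=M1/2=-17/8, d=(M2−M1)/(6·3)=17/72, b=Δ1−h1·(2M1+M2)/6=31/12
t_q=1/4 → seg 0, τ=1/4; S=0+113/24·τ+0·τ²+-17/24·τ³=597/512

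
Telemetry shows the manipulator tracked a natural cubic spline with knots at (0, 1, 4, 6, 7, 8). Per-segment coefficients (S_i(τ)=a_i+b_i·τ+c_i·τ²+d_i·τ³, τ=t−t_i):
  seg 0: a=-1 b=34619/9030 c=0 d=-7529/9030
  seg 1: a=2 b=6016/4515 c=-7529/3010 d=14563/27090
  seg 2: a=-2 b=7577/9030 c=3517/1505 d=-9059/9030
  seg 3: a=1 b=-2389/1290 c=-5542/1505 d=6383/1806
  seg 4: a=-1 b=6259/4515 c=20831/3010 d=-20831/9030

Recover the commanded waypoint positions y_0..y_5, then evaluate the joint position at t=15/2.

y_0=-1 y_1=2 y_2=-2 y_3=1 y_4=-1 y_5=5
S(15/2) = 27329/24080

y_0 = S_0(0) = a_0 = -1
y_1 = S_1(0) = a_1 = 2
y_2 = S_2(0) = a_2 = -2
y_3 = S_3(0) = a_3 = 1
y_4 = S_4(0) = a_4 = -1
y_5 = S_4(1) = 5
t_q=15/2 is in segment 4 (τ=1/2); S_4(τ)=27329/24080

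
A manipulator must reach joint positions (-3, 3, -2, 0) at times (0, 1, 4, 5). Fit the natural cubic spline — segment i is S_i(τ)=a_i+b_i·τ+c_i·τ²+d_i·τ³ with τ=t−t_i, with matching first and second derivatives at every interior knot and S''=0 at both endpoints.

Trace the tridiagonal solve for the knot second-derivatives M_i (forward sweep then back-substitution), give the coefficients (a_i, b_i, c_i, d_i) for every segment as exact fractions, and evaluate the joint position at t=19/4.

  seg 0: a=-3 b=1207/165 c=0 d=-217/165
  seg 1: a=3 b=556/165 c=-217/55 d=34/45
  seg 2: a=-2 b=16/165 c=157/55 d=-157/165
S(19/4) = -509/704

Δ: Δ0=6, Δ1=-5/3, Δ2=2
row 1: diag=8, rhs=-46; c'=3/8, d'=-23/4
row 2: denom=8−3·3/8=55/8; d'=(22−3·-23/4)/(55/8)=314/55
back: M2=314/55
back: M1=-23/4−3/8·314/55=-434/55
M: M0=0, M1=-434/55, M2=314/55, M3=0
seg 0: a=-3, c=M0/2=0, d=(M1−M0)/(6·1)=-217/165, b=Δ0−h0·(2M0+M1)/6=1207/165
seg 1: a=3, c=M1/2=-217/55, d=(M2−M1)/(6·3)=34/45, b=Δ1−h1·(2M1+M2)/6=556/165
seg 2: a=-2, c=M2/2=157/55, d=(M3−M2)/(6·1)=-157/165, b=Δ2−h2·(2M2+M3)/6=16/165
t_q=19/4 → seg 2, τ=3/4; S=-2+16/165·τ+157/55·τ²+-157/165·τ³=-509/704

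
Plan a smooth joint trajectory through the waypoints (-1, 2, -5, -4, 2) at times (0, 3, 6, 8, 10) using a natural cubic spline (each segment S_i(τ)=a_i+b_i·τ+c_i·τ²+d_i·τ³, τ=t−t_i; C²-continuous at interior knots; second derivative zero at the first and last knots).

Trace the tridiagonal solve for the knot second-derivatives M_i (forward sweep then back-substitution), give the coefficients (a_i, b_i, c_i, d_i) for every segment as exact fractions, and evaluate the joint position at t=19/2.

Δ: Δ0=1, Δ1=-7/3, Δ2=1/2, Δ3=3
row 1: diag=12, rhs=-20; c'=1/4, d'=-5/3
row 2: denom=10−3·1/4=37/4; d'=(17−3·-5/3)/(37/4)=88/37
row 3: denom=8−2·8/37=280/37; d'=(15−2·88/37)/(280/37)=379/280
back: M3=379/280
back: M2=88/37−8/37·379/280=73/35
back: M1=-5/3−1/4·73/35=-919/420
M: M0=0, M1=-919/420, M2=73/35, M3=379/280, M4=0
seg 0: a=-1, c=M0/2=0, d=(M1−M0)/(6·3)=-919/7560, b=Δ0−h0·(2M0+M1)/6=1759/840
seg 1: a=2, c=M1/2=-919/840, d=(M2−M1)/(6·3)=359/1512, b=Δ1−h1·(2M1+M2)/6=-499/420
seg 2: a=-5, c=M2/2=73/70, d=(M3−M2)/(6·2)=-41/672, b=Δ2−h2·(2M2+M3)/6=-161/120
seg 3: a=-4, c=M3/2=379/560, d=(M4−M3)/(6·2)=-379/3360, b=Δ3−h3·(2M3+M4)/6=881/420
t_q=19/2 → seg 3, τ=3/2; S=-4+881/420·τ+379/560·τ²+-379/3360·τ³=517/1792

  seg 0: a=-1 b=1759/840 c=0 d=-919/7560
  seg 1: a=2 b=-499/420 c=-919/840 d=359/1512
  seg 2: a=-5 b=-161/120 c=73/70 d=-41/672
  seg 3: a=-4 b=881/420 c=379/560 d=-379/3360
S(19/2) = 517/1792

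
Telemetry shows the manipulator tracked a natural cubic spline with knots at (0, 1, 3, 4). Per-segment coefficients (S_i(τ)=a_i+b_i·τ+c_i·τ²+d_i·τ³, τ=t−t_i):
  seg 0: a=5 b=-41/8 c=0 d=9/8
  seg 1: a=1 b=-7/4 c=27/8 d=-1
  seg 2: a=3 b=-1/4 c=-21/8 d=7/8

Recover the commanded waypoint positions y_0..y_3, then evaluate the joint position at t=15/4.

y_0 = S_0(0) = a_0 = 5
y_1 = S_1(0) = a_1 = 1
y_2 = S_2(0) = a_2 = 3
y_3 = S_2(1) = 1
t_q=15/4 is in segment 2 (τ=3/4); S_2(τ)=873/512

y_0=5 y_1=1 y_2=3 y_3=1
S(15/4) = 873/512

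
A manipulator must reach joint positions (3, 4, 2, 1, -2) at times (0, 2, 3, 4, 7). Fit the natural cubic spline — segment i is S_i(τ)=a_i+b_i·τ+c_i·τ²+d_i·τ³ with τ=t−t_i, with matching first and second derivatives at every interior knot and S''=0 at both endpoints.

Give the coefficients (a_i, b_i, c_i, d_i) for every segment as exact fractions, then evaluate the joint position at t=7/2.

  seg 0: a=3 b=130/89 c=0 d=-171/712
  seg 1: a=4 b=-253/178 c=-513/356 d=307/356
  seg 2: a=2 b=-611/356 c=102/89 d=-153/356
  seg 3: a=1 b=-127/178 c=-51/356 d=17/1068
S(7/2) = 3915/2848

Δ: Δ0=1/2, Δ1=-2, Δ2=-1, Δ3=-1
row 1: diag=6, rhs=-15; c'=1/6, d'=-5/2
row 2: denom=4−1·1/6=23/6; d'=(6−1·-5/2)/(23/6)=51/23
row 3: denom=8−1·6/23=178/23; d'=(0−1·51/23)/(178/23)=-51/178
back: M3=-51/178
back: M2=51/23−6/23·-51/178=204/89
back: M1=-5/2−1/6·204/89=-513/178
M: M0=0, M1=-513/178, M2=204/89, M3=-51/178, M4=0
seg 0: a=3, c=M0/2=0, d=(M1−M0)/(6·2)=-171/712, b=Δ0−h0·(2M0+M1)/6=130/89
seg 1: a=4, c=M1/2=-513/356, d=(M2−M1)/(6·1)=307/356, b=Δ1−h1·(2M1+M2)/6=-253/178
seg 2: a=2, c=M2/2=102/89, d=(M3−M2)/(6·1)=-153/356, b=Δ2−h2·(2M2+M3)/6=-611/356
seg 3: a=1, c=M3/2=-51/356, d=(M4−M3)/(6·3)=17/1068, b=Δ3−h3·(2M3+M4)/6=-127/178
t_q=7/2 → seg 2, τ=1/2; S=2+-611/356·τ+102/89·τ²+-153/356·τ³=3915/2848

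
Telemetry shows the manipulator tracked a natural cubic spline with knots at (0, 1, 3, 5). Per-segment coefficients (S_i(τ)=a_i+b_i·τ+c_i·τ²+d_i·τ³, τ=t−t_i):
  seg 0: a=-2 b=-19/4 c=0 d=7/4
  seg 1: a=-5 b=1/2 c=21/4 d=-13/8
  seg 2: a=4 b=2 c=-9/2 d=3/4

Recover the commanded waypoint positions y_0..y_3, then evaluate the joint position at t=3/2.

y_0 = S_0(0) = a_0 = -2
y_1 = S_1(0) = a_1 = -5
y_2 = S_2(0) = a_2 = 4
y_3 = S_2(2) = -4
t_q=3/2 is in segment 1 (τ=1/2); S_1(τ)=-233/64

y_0=-2 y_1=-5 y_2=4 y_3=-4
S(3/2) = -233/64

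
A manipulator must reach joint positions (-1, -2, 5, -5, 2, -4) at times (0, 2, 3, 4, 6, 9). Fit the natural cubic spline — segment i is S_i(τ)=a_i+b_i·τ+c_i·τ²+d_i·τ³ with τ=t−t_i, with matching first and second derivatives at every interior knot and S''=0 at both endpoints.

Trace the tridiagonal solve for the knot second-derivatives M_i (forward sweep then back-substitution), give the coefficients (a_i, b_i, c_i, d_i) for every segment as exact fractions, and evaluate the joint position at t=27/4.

Δ: Δ0=-1/2, Δ1=7, Δ2=-10, Δ3=7/2, Δ4=-2
row 1: diag=6, rhs=45; c'=1/6, d'=15/2
row 2: denom=4−1·1/6=23/6; d'=(-102−1·15/2)/(23/6)=-657/23
row 3: denom=6−1·6/23=132/23; d'=(81−1·-657/23)/(132/23)=210/11
row 4: denom=10−2·23/66=307/33; d'=(-33−2·210/11)/(307/33)=-2349/307
back: M4=-2349/307
back: M3=210/11−23/66·-2349/307=13359/614
back: M2=-657/23−6/23·13359/614=-10512/307
back: M1=15/2−1/6·-10512/307=8109/614
M: M0=0, M1=8109/614, M2=-10512/307, M3=13359/614, M4=-2349/307, M5=0
seg 0: a=-1, c=M0/2=0, d=(M1−M0)/(6·2)=2703/2456, b=Δ0−h0·(2M0+M1)/6=-1505/307
seg 1: a=-2, c=M1/2=8109/1228, d=(M2−M1)/(6·1)=-9711/1228, b=Δ1−h1·(2M1+M2)/6=5099/614
seg 2: a=5, c=M2/2=-5256/307, d=(M3−M2)/(6·1)=11461/1228, b=Δ2−h2·(2M2+M3)/6=-2717/1228
seg 3: a=-5, c=M3/2=13359/1228, d=(M4−M3)/(6·2)=-6019/2456, b=Δ3−h3·(2M3+M4)/6=-5191/614
seg 4: a=2, c=M4/2=-2349/614, d=(M5−M4)/(6·3)=261/614, b=Δ4−h4·(2M4+M5)/6=1735/307
t_q=27/4 → seg 4, τ=3/4; S=2+1735/307·τ+-2349/614·τ²+261/614·τ³=167635/39296

  seg 0: a=-1 b=-1505/307 c=0 d=2703/2456
  seg 1: a=-2 b=5099/614 c=8109/1228 d=-9711/1228
  seg 2: a=5 b=-2717/1228 c=-5256/307 d=11461/1228
  seg 3: a=-5 b=-5191/614 c=13359/1228 d=-6019/2456
  seg 4: a=2 b=1735/307 c=-2349/614 d=261/614
S(27/4) = 167635/39296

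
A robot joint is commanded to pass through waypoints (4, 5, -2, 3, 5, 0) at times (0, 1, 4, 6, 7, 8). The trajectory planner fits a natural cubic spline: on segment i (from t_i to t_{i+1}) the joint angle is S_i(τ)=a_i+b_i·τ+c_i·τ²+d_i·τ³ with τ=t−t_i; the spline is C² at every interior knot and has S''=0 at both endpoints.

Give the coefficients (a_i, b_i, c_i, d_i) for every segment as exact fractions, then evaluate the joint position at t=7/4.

Δ: Δ0=1, Δ1=-7/3, Δ2=5/2, Δ3=2, Δ4=-5
row 1: diag=8, rhs=-20; c'=3/8, d'=-5/2
row 2: denom=10−3·3/8=71/8; d'=(29−3·-5/2)/(71/8)=292/71
row 3: denom=6−2·16/71=394/71; d'=(-3−2·292/71)/(394/71)=-797/394
row 4: denom=4−1·71/394=1505/394; d'=(-42−1·-797/394)/(1505/394)=-15751/1505
back: M4=-15751/1505
back: M3=-797/394−71/394·-15751/1505=-206/1505
back: M2=292/71−16/71·-206/1505=6236/1505
back: M1=-5/2−3/8·6236/1505=-6101/1505
M: M0=0, M1=-6101/1505, M2=6236/1505, M3=-206/1505, M4=-15751/1505, M5=0
seg 0: a=4, c=M0/2=0, d=(M1−M0)/(6·1)=-6101/9030, b=Δ0−h0·(2M0+M1)/6=15131/9030
seg 1: a=5, c=M1/2=-6101/3010, d=(M2−M1)/(6·3)=12337/27090, b=Δ1−h1·(2M1+M2)/6=-1586/4515
seg 2: a=-2, c=M2/2=3118/1505, d=(M3−M2)/(6·2)=-3221/9030, b=Δ2−h2·(2M2+M3)/6=-1957/9030
seg 3: a=3, c=M3/2=-103/1505, d=(M4−M3)/(6·1)=-3109/1806, b=Δ3−h3·(2M3+M4)/6=4889/1290
seg 4: a=5, c=M4/2=-15751/3010, d=(M5−M4)/(6·1)=15751/9030, b=Δ4−h4·(2M4+M5)/6=-6824/4515
t_q=7/4 → seg 1, τ=3/4; S=5+-1586/4515·τ+-6101/3010·τ²+12337/27090·τ³=729823/192640

  seg 0: a=4 b=15131/9030 c=0 d=-6101/9030
  seg 1: a=5 b=-1586/4515 c=-6101/3010 d=12337/27090
  seg 2: a=-2 b=-1957/9030 c=3118/1505 d=-3221/9030
  seg 3: a=3 b=4889/1290 c=-103/1505 d=-3109/1806
  seg 4: a=5 b=-6824/4515 c=-15751/3010 d=15751/9030
S(7/4) = 729823/192640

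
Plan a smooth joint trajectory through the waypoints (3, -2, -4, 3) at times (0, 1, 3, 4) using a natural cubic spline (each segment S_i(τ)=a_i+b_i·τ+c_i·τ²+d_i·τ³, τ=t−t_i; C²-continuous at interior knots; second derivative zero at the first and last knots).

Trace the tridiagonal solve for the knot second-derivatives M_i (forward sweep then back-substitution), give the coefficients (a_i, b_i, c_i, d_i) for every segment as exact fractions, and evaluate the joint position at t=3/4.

Δ: Δ0=-5, Δ1=-1, Δ2=7
row 1: diag=6, rhs=24; c'=1/3, d'=4
row 2: denom=6−2·1/3=16/3; d'=(48−2·4)/(16/3)=15/2
back: M2=15/2
back: M1=4−1/3·15/2=3/2
M: M0=0, M1=3/2, M2=15/2, M3=0
seg 0: a=3, c=M0/2=0, d=(M1−M0)/(6·1)=1/4, b=Δ0−h0·(2M0+M1)/6=-21/4
seg 1: a=-2, c=M1/2=3/4, d=(M2−M1)/(6·2)=1/2, b=Δ1−h1·(2M1+M2)/6=-9/2
seg 2: a=-4, c=M2/2=15/4, d=(M3−M2)/(6·1)=-5/4, b=Δ2−h2·(2M2+M3)/6=9/2
t_q=3/4 → seg 0, τ=3/4; S=3+-21/4·τ+0·τ²+1/4·τ³=-213/256

  seg 0: a=3 b=-21/4 c=0 d=1/4
  seg 1: a=-2 b=-9/2 c=3/4 d=1/2
  seg 2: a=-4 b=9/2 c=15/4 d=-5/4
S(3/4) = -213/256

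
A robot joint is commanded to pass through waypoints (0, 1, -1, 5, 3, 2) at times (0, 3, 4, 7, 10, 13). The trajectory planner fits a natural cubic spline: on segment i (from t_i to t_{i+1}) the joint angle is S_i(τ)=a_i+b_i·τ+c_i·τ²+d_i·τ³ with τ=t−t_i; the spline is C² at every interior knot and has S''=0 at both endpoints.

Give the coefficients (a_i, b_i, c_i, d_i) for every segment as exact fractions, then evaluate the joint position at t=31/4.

Δ: Δ0=1/3, Δ1=-2, Δ2=2, Δ3=-2/3, Δ4=-1/3
row 1: diag=8, rhs=-14; c'=1/8, d'=-7/4
row 2: denom=8−1·1/8=63/8; d'=(24−1·-7/4)/(63/8)=206/63
row 3: denom=12−3·8/21=76/7; d'=(-16−3·206/63)/(76/7)=-271/114
row 4: denom=12−3·21/76=849/76; d'=(2−3·-271/114)/(849/76)=694/849
back: M4=694/849
back: M3=-271/114−21/76·694/849=-2210/849
back: M2=206/63−8/21·-2210/849=1206/283
back: M1=-7/4−1/8·1206/283=-646/283
M: M0=0, M1=-646/283, M2=1206/283, M3=-2210/849, M4=694/849, M5=0
seg 0: a=0, c=M0/2=0, d=(M1−M0)/(6·3)=-323/2547, b=Δ0−h0·(2M0+M1)/6=1252/849
seg 1: a=1, c=M1/2=-323/283, d=(M2−M1)/(6·1)=926/849, b=Δ1−h1·(2M1+M2)/6=-1655/849
seg 2: a=-1, c=M2/2=603/283, d=(M3−M2)/(6·3)=-2914/7641, b=Δ2−h2·(2M2+M3)/6=-815/849
seg 3: a=5, c=M3/2=-1105/849, d=(M4−M3)/(6·3)=484/2547, b=Δ3−h3·(2M3+M4)/6=1297/849
seg 4: a=3, c=M4/2=347/849, d=(M5−M4)/(6·3)=-347/7641, b=Δ4−h4·(2M4+M5)/6=-977/849
t_q=31/4 → seg 3, τ=3/4; S=5+1297/849·τ+-1105/849·τ²+484/2547·τ³=6219/1132

  seg 0: a=0 b=1252/849 c=0 d=-323/2547
  seg 1: a=1 b=-1655/849 c=-323/283 d=926/849
  seg 2: a=-1 b=-815/849 c=603/283 d=-2914/7641
  seg 3: a=5 b=1297/849 c=-1105/849 d=484/2547
  seg 4: a=3 b=-977/849 c=347/849 d=-347/7641
S(31/4) = 6219/1132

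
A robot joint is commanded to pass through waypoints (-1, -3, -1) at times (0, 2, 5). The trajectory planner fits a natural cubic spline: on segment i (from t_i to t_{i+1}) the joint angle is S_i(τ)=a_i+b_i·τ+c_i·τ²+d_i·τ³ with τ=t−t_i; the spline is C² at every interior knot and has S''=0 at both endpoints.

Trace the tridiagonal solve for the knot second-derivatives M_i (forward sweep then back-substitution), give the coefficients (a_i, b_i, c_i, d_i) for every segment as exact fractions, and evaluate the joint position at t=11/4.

  seg 0: a=-1 b=-4/3 c=0 d=1/12
  seg 1: a=-3 b=-1/3 c=1/2 d=-1/18
S(11/4) = -383/128

Δ: Δ0=-1, Δ1=2/3
row 1: diag=10, rhs=10; c'=3/10, d'=1
back: M1=1
M: M0=0, M1=1, M2=0
seg 0: a=-1, c=M0/2=0, d=(M1−M0)/(6·2)=1/12, b=Δ0−h0·(2M0+M1)/6=-4/3
seg 1: a=-3, c=M1/2=1/2, d=(M2−M1)/(6·3)=-1/18, b=Δ1−h1·(2M1+M2)/6=-1/3
t_q=11/4 → seg 1, τ=3/4; S=-3+-1/3·τ+1/2·τ²+-1/18·τ³=-383/128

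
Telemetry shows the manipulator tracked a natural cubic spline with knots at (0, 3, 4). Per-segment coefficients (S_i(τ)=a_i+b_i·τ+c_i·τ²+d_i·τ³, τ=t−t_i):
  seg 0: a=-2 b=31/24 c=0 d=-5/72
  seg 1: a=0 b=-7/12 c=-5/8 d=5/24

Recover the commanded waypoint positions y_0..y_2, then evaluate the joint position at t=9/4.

y_0 = S_0(0) = a_0 = -2
y_1 = S_1(0) = a_1 = 0
y_2 = S_1(1) = -1
t_q=9/4 is in segment 0 (τ=9/4); S_0(τ)=59/512

y_0=-2 y_1=0 y_2=-1
S(9/4) = 59/512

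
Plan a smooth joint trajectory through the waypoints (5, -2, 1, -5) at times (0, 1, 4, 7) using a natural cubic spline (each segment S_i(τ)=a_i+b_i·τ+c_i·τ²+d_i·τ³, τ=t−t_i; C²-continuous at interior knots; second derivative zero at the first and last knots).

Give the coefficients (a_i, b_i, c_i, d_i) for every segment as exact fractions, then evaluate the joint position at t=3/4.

  seg 0: a=5 b=-238/29 c=0 d=35/29
  seg 1: a=-2 b=-133/29 c=105/29 d=-17/29
  seg 2: a=1 b=38/29 c=-48/29 d=16/87
S(3/4) = -1199/1856

Δ: Δ0=-7, Δ1=1, Δ2=-2
row 1: diag=8, rhs=48; c'=3/8, d'=6
row 2: denom=12−3·3/8=87/8; d'=(-18−3·6)/(87/8)=-96/29
back: M2=-96/29
back: M1=6−3/8·-96/29=210/29
M: M0=0, M1=210/29, M2=-96/29, M3=0
seg 0: a=5, c=M0/2=0, d=(M1−M0)/(6·1)=35/29, b=Δ0−h0·(2M0+M1)/6=-238/29
seg 1: a=-2, c=M1/2=105/29, d=(M2−M1)/(6·3)=-17/29, b=Δ1−h1·(2M1+M2)/6=-133/29
seg 2: a=1, c=M2/2=-48/29, d=(M3−M2)/(6·3)=16/87, b=Δ2−h2·(2M2+M3)/6=38/29
t_q=3/4 → seg 0, τ=3/4; S=5+-238/29·τ+0·τ²+35/29·τ³=-1199/1856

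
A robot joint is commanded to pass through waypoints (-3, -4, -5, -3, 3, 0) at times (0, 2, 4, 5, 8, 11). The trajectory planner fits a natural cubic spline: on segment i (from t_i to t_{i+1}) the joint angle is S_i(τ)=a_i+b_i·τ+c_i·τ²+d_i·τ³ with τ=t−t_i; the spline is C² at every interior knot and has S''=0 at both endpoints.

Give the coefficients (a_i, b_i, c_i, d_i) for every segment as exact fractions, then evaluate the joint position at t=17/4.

  seg 0: a=-3 b=-86/311 c=0 d=-139/2488
  seg 1: a=-4 b=-589/622 c=-417/1244 d=695/2488
  seg 2: a=-5 b=331/311 c=417/311 d=-126/311
  seg 3: a=-3 b=787/311 c=39/311 d=-94/933
  seg 4: a=3 b=175/311 c=-243/311 d=27/311
S(17/4) = -46341/9952

Δ: Δ0=-1/2, Δ1=-1/2, Δ2=2, Δ3=2, Δ4=-1
row 1: diag=8, rhs=0; c'=1/4, d'=0
row 2: denom=6−2·1/4=11/2; d'=(15−2·0)/(11/2)=30/11
row 3: denom=8−1·2/11=86/11; d'=(0−1·30/11)/(86/11)=-15/43
row 4: denom=12−3·33/86=933/86; d'=(-18−3·-15/43)/(933/86)=-486/311
back: M4=-486/311
back: M3=-15/43−33/86·-486/311=78/311
back: M2=30/11−2/11·78/311=834/311
back: M1=0−1/4·834/311=-417/622
M: M0=0, M1=-417/622, M2=834/311, M3=78/311, M4=-486/311, M5=0
seg 0: a=-3, c=M0/2=0, d=(M1−M0)/(6·2)=-139/2488, b=Δ0−h0·(2M0+M1)/6=-86/311
seg 1: a=-4, c=M1/2=-417/1244, d=(M2−M1)/(6·2)=695/2488, b=Δ1−h1·(2M1+M2)/6=-589/622
seg 2: a=-5, c=M2/2=417/311, d=(M3−M2)/(6·1)=-126/311, b=Δ2−h2·(2M2+M3)/6=331/311
seg 3: a=-3, c=M3/2=39/311, d=(M4−M3)/(6·3)=-94/933, b=Δ3−h3·(2M3+M4)/6=787/311
seg 4: a=3, c=M4/2=-243/311, d=(M5−M4)/(6·3)=27/311, b=Δ4−h4·(2M4+M5)/6=175/311
t_q=17/4 → seg 2, τ=1/4; S=-5+331/311·τ+417/311·τ²+-126/311·τ³=-46341/9952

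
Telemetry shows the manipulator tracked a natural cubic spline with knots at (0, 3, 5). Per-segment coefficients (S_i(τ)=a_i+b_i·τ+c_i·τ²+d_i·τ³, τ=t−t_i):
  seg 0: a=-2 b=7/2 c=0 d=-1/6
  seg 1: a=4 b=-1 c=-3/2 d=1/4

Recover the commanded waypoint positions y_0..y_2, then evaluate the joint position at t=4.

y_0 = S_0(0) = a_0 = -2
y_1 = S_1(0) = a_1 = 4
y_2 = S_1(2) = -2
t_q=4 is in segment 1 (τ=1); S_1(τ)=7/4

y_0=-2 y_1=4 y_2=-2
S(4) = 7/4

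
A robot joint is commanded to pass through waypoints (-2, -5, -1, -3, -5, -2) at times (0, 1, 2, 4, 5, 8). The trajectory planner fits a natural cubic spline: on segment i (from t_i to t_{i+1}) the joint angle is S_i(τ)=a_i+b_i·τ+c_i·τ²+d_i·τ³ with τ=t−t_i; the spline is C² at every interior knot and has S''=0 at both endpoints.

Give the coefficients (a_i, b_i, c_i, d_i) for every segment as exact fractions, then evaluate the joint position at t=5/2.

Δ: Δ0=-3, Δ1=4, Δ2=-1, Δ3=-2, Δ4=1
row 1: diag=4, rhs=42; c'=1/4, d'=21/2
row 2: denom=6−1·1/4=23/4; d'=(-30−1·21/2)/(23/4)=-162/23
row 3: denom=6−2·8/23=122/23; d'=(-6−2·-162/23)/(122/23)=93/61
row 4: denom=8−1·23/122=953/122; d'=(18−1·93/61)/(953/122)=2010/953
back: M4=2010/953
back: M3=93/61−23/122·2010/953=1074/953
back: M2=-162/23−8/23·1074/953=-7086/953
back: M1=21/2−1/4·-7086/953=11778/953
M: M0=0, M1=11778/953, M2=-7086/953, M3=1074/953, M4=2010/953, M5=0
seg 0: a=-2, c=M0/2=0, d=(M1−M0)/(6·1)=1963/953, b=Δ0−h0·(2M0+M1)/6=-4822/953
seg 1: a=-5, c=M1/2=5889/953, d=(M2−M1)/(6·1)=-3144/953, b=Δ1−h1·(2M1+M2)/6=1067/953
seg 2: a=-1, c=M2/2=-3543/953, d=(M3−M2)/(6·2)=680/953, b=Δ2−h2·(2M2+M3)/6=3413/953
seg 3: a=-3, c=M3/2=537/953, d=(M4−M3)/(6·1)=156/953, b=Δ3−h3·(2M3+M4)/6=-2599/953
seg 4: a=-5, c=M4/2=1005/953, d=(M5−M4)/(6·3)=-335/2859, b=Δ4−h4·(2M4+M5)/6=-1057/953
t_q=5/2 → seg 2, τ=1/2; S=-1+3413/953·τ+-3543/953·τ²+680/953·τ³=-189/3812

  seg 0: a=-2 b=-4822/953 c=0 d=1963/953
  seg 1: a=-5 b=1067/953 c=5889/953 d=-3144/953
  seg 2: a=-1 b=3413/953 c=-3543/953 d=680/953
  seg 3: a=-3 b=-2599/953 c=537/953 d=156/953
  seg 4: a=-5 b=-1057/953 c=1005/953 d=-335/2859
S(5/2) = -189/3812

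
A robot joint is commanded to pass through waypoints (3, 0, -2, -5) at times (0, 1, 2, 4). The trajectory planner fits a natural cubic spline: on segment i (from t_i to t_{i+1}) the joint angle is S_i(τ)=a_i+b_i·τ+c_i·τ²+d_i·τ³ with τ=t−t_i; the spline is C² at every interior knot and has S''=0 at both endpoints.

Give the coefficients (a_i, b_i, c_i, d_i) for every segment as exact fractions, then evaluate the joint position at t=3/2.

  seg 0: a=3 b=-149/46 c=0 d=11/46
  seg 1: a=0 b=-58/23 c=33/46 d=-9/46
  seg 2: a=-2 b=-77/46 c=3/23 d=-1/46
S(3/2) = -407/368

Δ: Δ0=-3, Δ1=-2, Δ2=-3/2
row 1: diag=4, rhs=6; c'=1/4, d'=3/2
row 2: denom=6−1·1/4=23/4; d'=(3−1·3/2)/(23/4)=6/23
back: M2=6/23
back: M1=3/2−1/4·6/23=33/23
M: M0=0, M1=33/23, M2=6/23, M3=0
seg 0: a=3, c=M0/2=0, d=(M1−M0)/(6·1)=11/46, b=Δ0−h0·(2M0+M1)/6=-149/46
seg 1: a=0, c=M1/2=33/46, d=(M2−M1)/(6·1)=-9/46, b=Δ1−h1·(2M1+M2)/6=-58/23
seg 2: a=-2, c=M2/2=3/23, d=(M3−M2)/(6·2)=-1/46, b=Δ2−h2·(2M2+M3)/6=-77/46
t_q=3/2 → seg 1, τ=1/2; S=0+-58/23·τ+33/46·τ²+-9/46·τ³=-407/368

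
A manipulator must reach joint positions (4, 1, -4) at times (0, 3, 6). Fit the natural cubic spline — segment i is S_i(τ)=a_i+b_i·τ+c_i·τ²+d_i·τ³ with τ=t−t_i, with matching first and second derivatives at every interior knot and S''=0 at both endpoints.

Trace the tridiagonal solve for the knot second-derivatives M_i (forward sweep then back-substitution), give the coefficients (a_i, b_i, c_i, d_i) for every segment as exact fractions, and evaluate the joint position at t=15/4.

Δ: Δ0=-1, Δ1=-5/3
row 1: diag=12, rhs=-4; c'=1/4, d'=-1/3
back: M1=-1/3
M: M0=0, M1=-1/3, M2=0
seg 0: a=4, c=M0/2=0, d=(M1−M0)/(6·3)=-1/54, b=Δ0−h0·(2M0+M1)/6=-5/6
seg 1: a=1, c=M1/2=-1/6, d=(M2−M1)/(6·3)=1/54, b=Δ1−h1·(2M1+M2)/6=-4/3
t_q=15/4 → seg 1, τ=3/4; S=1+-4/3·τ+-1/6·τ²+1/54·τ³=-11/128

  seg 0: a=4 b=-5/6 c=0 d=-1/54
  seg 1: a=1 b=-4/3 c=-1/6 d=1/54
S(15/4) = -11/128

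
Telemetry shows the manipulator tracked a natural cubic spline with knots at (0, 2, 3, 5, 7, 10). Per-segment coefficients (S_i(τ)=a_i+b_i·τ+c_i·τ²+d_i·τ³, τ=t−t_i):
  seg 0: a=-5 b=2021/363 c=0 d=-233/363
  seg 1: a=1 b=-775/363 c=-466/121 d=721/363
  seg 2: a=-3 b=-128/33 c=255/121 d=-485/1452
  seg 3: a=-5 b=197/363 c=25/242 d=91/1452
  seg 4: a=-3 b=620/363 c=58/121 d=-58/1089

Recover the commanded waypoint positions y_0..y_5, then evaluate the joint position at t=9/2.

y_0 = S_0(0) = a_0 = -5
y_1 = S_1(0) = a_1 = 1
y_2 = S_2(0) = a_2 = -3
y_3 = S_3(0) = a_3 = -5
y_4 = S_4(0) = a_4 = -3
y_5 = S_4(3) = 5
t_q=9/2 is in segment 2 (τ=3/2); S_2(τ)=-20149/3872

y_0=-5 y_1=1 y_2=-3 y_3=-5 y_4=-3 y_5=5
S(9/2) = -20149/3872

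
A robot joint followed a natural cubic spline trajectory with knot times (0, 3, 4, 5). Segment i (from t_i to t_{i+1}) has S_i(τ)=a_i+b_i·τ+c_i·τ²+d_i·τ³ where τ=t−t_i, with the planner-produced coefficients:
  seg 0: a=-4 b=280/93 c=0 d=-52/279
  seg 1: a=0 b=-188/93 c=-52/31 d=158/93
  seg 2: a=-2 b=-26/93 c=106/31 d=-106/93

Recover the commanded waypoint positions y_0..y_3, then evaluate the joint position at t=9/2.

y_0 = S_0(0) = a_0 = -4
y_1 = S_1(0) = a_1 = 0
y_2 = S_2(0) = a_2 = -2
y_3 = S_2(1) = 0
t_q=9/2 is in segment 2 (τ=1/2); S_2(τ)=-177/124

y_0=-4 y_1=0 y_2=-2 y_3=0
S(9/2) = -177/124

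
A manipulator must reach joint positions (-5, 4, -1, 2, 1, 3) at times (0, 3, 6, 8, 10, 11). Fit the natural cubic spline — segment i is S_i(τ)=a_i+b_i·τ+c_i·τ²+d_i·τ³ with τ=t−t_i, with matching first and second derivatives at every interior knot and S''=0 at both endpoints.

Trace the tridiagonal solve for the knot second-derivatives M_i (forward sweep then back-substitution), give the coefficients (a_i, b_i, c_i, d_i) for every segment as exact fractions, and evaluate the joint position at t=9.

  seg 0: a=-5 b=5293/1149 c=0 d=-1846/10341
  seg 1: a=4 b=-245/1149 c=-1846/1149 d=3868/10341
  seg 2: a=-1 b=283/1149 c=674/383 d=-5207/9192
  seg 3: a=2 b=1121/2298 c=-2511/1532 d=5263/9192
  seg 4: a=1 b=922/1149 c=688/383 d=-688/1149
S(9) = 4355/3064

Δ: Δ0=3, Δ1=-5/3, Δ2=3/2, Δ3=-1/2, Δ4=2
row 1: diag=12, rhs=-28; c'=1/4, d'=-7/3
row 2: denom=10−3·1/4=37/4; d'=(19−3·-7/3)/(37/4)=104/37
row 3: denom=8−2·8/37=280/37; d'=(-12−2·104/37)/(280/37)=-163/70
row 4: denom=6−2·37/140=383/70; d'=(15−2·-163/70)/(383/70)=1376/383
back: M4=1376/383
back: M3=-163/70−37/140·1376/383=-2511/766
back: M2=104/37−8/37·-2511/766=1348/383
back: M1=-7/3−1/4·1348/383=-3692/1149
M: M0=0, M1=-3692/1149, M2=1348/383, M3=-2511/766, M4=1376/383, M5=0
seg 0: a=-5, c=M0/2=0, d=(M1−M0)/(6·3)=-1846/10341, b=Δ0−h0·(2M0+M1)/6=5293/1149
seg 1: a=4, c=M1/2=-1846/1149, d=(M2−M1)/(6·3)=3868/10341, b=Δ1−h1·(2M1+M2)/6=-245/1149
seg 2: a=-1, c=M2/2=674/383, d=(M3−M2)/(6·2)=-5207/9192, b=Δ2−h2·(2M2+M3)/6=283/1149
seg 3: a=2, c=M3/2=-2511/1532, d=(M4−M3)/(6·2)=5263/9192, b=Δ3−h3·(2M3+M4)/6=1121/2298
seg 4: a=1, c=M4/2=688/383, d=(M5−M4)/(6·1)=-688/1149, b=Δ4−h4·(2M4+M5)/6=922/1149
t_q=9 → seg 3, τ=1; S=2+1121/2298·τ+-2511/1532·τ²+5263/9192·τ³=4355/3064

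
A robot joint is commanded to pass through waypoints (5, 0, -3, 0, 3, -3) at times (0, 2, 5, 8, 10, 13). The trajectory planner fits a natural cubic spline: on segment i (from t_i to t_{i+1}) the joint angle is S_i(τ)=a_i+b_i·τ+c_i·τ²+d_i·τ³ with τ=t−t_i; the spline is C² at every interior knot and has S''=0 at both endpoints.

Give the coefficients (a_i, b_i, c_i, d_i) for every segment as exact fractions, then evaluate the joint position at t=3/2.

Δ: Δ0=-5/2, Δ1=-1, Δ2=1, Δ3=3/2, Δ4=-2
row 1: diag=10, rhs=9; c'=3/10, d'=9/10
row 2: denom=12−3·3/10=111/10; d'=(12−3·9/10)/(111/10)=31/37
row 3: denom=10−3·10/37=340/37; d'=(3−3·31/37)/(340/37)=9/170
row 4: denom=10−2·37/170=813/85; d'=(-21−2·9/170)/(813/85)=-598/271
back: M4=-598/271
back: M3=9/170−37/170·-598/271=289/542
back: M2=31/37−10/37·289/542=188/271
back: M1=9/10−3/10·188/271=375/542
M: M0=0, M1=375/542, M2=188/271, M3=289/542, M4=-598/271, M5=0
seg 0: a=5, c=M0/2=0, d=(M1−M0)/(6·2)=125/2168, b=Δ0−h0·(2M0+M1)/6=-740/271
seg 1: a=0, c=M1/2=375/1084, d=(M2−M1)/(6·3)=1/9756, b=Δ1−h1·(2M1+M2)/6=-1105/542
seg 2: a=-3, c=M2/2=94/271, d=(M3−M2)/(6·3)=-29/3252, b=Δ2−h2·(2M2+M3)/6=43/1084
seg 3: a=0, c=M3/2=289/1084, d=(M4−M3)/(6·2)=-495/2168, b=Δ3−h3·(2M3+M4)/6=1019/542
seg 4: a=3, c=M4/2=-299/271, d=(M5−M4)/(6·3)=299/2439, b=Δ4−h4·(2M4+M5)/6=56/271
t_q=3/2 → seg 0, τ=3/2; S=5+-740/271·τ+0·τ²+125/2168·τ³=19055/17344

  seg 0: a=5 b=-740/271 c=0 d=125/2168
  seg 1: a=0 b=-1105/542 c=375/1084 d=1/9756
  seg 2: a=-3 b=43/1084 c=94/271 d=-29/3252
  seg 3: a=0 b=1019/542 c=289/1084 d=-495/2168
  seg 4: a=3 b=56/271 c=-299/271 d=299/2439
S(3/2) = 19055/17344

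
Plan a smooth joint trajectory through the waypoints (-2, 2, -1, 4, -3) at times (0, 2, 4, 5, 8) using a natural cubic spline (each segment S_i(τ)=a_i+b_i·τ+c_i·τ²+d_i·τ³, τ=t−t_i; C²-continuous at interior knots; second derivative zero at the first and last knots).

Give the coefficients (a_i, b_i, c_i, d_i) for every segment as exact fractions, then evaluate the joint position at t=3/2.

Δ: Δ0=2, Δ1=-3/2, Δ2=5, Δ3=-7/3
row 1: diag=8, rhs=-21; c'=1/4, d'=-21/8
row 2: denom=6−2·1/4=11/2; d'=(39−2·-21/8)/(11/2)=177/22
row 3: denom=8−1·2/11=86/11; d'=(-44−1·177/22)/(86/11)=-1145/172
back: M3=-1145/172
back: M2=177/22−2/11·-1145/172=398/43
back: M1=-21/8−1/4·398/43=-1699/344
M: M0=0, M1=-1699/344, M2=398/43, M3=-1145/172, M4=0
seg 0: a=-2, c=M0/2=0, d=(M1−M0)/(6·2)=-1699/4128, b=Δ0−h0·(2M0+M1)/6=3763/1032
seg 1: a=2, c=M1/2=-1699/688, d=(M2−M1)/(6·2)=4883/4128, b=Δ1−h1·(2M1+M2)/6=-667/516
seg 2: a=-1, c=M2/2=199/43, d=(M3−M2)/(6·1)=-2737/1032, b=Δ2−h2·(2M2+M3)/6=3121/1032
seg 3: a=4, c=M3/2=-1145/344, d=(M4−M3)/(6·3)=1145/3096, b=Δ3−h3·(2M3+M4)/6=2231/516
t_q=3/2 → seg 0, τ=3/2; S=-2+3763/1032·τ+0·τ²+-1699/4128·τ³=22901/11008

  seg 0: a=-2 b=3763/1032 c=0 d=-1699/4128
  seg 1: a=2 b=-667/516 c=-1699/688 d=4883/4128
  seg 2: a=-1 b=3121/1032 c=199/43 d=-2737/1032
  seg 3: a=4 b=2231/516 c=-1145/344 d=1145/3096
S(3/2) = 22901/11008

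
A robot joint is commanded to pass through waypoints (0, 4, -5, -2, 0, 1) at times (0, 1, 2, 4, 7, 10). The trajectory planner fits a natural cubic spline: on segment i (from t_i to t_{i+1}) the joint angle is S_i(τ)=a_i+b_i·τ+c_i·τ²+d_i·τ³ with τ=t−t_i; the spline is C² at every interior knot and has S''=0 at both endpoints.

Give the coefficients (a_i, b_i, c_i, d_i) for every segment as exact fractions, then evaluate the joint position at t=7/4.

  seg 0: a=0 b=12441/1574 c=0 d=-6145/1574
  seg 1: a=4 b=-2997/787 c=-18435/1574 d=10263/1574
  seg 2: a=-5 b=-12075/1574 c=6177/787 d=-1284/787
  seg 3: a=-2 b=6525/1574 c=-1527/787 d=11059/42498
  seg 4: a=0 b=-370/787 c=1897/4722 d=-1897/42498
S(7/4) = -271327/100736

Δ: Δ0=4, Δ1=-9, Δ2=3/2, Δ3=2/3, Δ4=1/3
row 1: diag=4, rhs=-78; c'=1/4, d'=-39/2
row 2: denom=6−1·1/4=23/4; d'=(63−1·-39/2)/(23/4)=330/23
row 3: denom=10−2·8/23=214/23; d'=(-5−2·330/23)/(214/23)=-775/214
row 4: denom=12−3·69/214=2361/214; d'=(-2−3·-775/214)/(2361/214)=1897/2361
back: M4=1897/2361
back: M3=-775/214−69/214·1897/2361=-3054/787
back: M2=330/23−8/23·-3054/787=12354/787
back: M1=-39/2−1/4·12354/787=-18435/787
M: M0=0, M1=-18435/787, M2=12354/787, M3=-3054/787, M4=1897/2361, M5=0
seg 0: a=0, c=M0/2=0, d=(M1−M0)/(6·1)=-6145/1574, b=Δ0−h0·(2M0+M1)/6=12441/1574
seg 1: a=4, c=M1/2=-18435/1574, d=(M2−M1)/(6·1)=10263/1574, b=Δ1−h1·(2M1+M2)/6=-2997/787
seg 2: a=-5, c=M2/2=6177/787, d=(M3−M2)/(6·2)=-1284/787, b=Δ2−h2·(2M2+M3)/6=-12075/1574
seg 3: a=-2, c=M3/2=-1527/787, d=(M4−M3)/(6·3)=11059/42498, b=Δ3−h3·(2M3+M4)/6=6525/1574
seg 4: a=0, c=M4/2=1897/4722, d=(M5−M4)/(6·3)=-1897/42498, b=Δ4−h4·(2M4+M5)/6=-370/787
t_q=7/4 → seg 1, τ=3/4; S=4+-2997/787·τ+-18435/1574·τ²+10263/1574·τ³=-271327/100736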